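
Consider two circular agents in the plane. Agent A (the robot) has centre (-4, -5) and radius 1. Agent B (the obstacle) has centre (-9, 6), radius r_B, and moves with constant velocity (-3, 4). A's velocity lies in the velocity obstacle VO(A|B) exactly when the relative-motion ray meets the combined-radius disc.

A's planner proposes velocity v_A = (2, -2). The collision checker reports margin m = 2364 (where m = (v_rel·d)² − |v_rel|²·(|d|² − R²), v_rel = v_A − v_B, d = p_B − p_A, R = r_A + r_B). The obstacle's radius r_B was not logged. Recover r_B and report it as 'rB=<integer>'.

m = 2364
d = (-5, 11);  v_rel = (5, -6),  |v_rel|² = 61
v_rel×d = (5)·(11) − (-6)·(-5) = 25
since m = R²·61 − 25²:  R² = (625 + 2364) / 61 = 49
R = √49 = 7  ⇒  r_B = 7 − 1 = 6

rB=6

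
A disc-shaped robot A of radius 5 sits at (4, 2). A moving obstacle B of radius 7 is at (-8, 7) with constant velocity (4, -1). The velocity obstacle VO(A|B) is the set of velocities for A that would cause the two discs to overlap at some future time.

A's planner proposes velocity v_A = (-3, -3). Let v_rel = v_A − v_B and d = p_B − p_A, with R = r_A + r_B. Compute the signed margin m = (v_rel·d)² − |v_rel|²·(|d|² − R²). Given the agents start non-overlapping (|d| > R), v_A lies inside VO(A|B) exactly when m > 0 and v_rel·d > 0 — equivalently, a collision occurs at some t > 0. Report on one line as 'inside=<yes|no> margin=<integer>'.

d = (-12, 5),  |d|² = 169;  R = 5+7 = 12,  c = 169−12² = 25
v_rel = (-7, -2),  |v_rel|² = 53;  v_rel·d = (-7)·(-12) + (-2)·(5) = 74
53·t² − 148·t + 25 = 0  ⇒  m = 74² − 53·25 = 4151
m = 4151 > 0,  v_rel·d = 74 > 0  ⇒  inside

inside=yes margin=4151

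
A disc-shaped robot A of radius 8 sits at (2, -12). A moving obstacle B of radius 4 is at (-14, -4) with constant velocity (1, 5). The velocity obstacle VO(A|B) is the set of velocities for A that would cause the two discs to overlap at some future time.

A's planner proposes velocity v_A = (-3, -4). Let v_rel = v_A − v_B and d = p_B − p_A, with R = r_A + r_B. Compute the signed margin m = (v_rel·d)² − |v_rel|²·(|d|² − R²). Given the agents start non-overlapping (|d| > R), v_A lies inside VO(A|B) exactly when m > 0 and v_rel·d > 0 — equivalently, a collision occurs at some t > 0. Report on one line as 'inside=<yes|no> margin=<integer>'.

d = (-16, 8),  |d|² = 320;  R = 8+4 = 12,  c = 320−12² = 176
v_rel = (-4, -9),  |v_rel|² = 97;  v_rel·d = (-4)·(-16) + (-9)·(8) = -8
97·t² + 16·t + 176 = 0  ⇒  m = (-8)² − 97·176 = -17008
m = -17008 < 0,  v_rel·d = -8 < 0  ⇒  outside

inside=no margin=-17008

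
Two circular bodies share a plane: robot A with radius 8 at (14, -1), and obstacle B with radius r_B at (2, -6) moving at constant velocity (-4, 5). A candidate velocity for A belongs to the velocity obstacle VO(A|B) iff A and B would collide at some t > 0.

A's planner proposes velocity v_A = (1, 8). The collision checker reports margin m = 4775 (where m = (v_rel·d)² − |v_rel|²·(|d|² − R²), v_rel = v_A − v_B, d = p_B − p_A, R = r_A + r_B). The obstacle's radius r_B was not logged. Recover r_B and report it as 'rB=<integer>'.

m = 4775
d = (-12, -5);  v_rel = (5, 3),  |v_rel|² = 34
v_rel×d = (5)·(-5) − (3)·(-12) = 11
since m = R²·34 − 11²:  R² = (121 + 4775) / 34 = 144
R = √144 = 12  ⇒  r_B = 12 − 8 = 4

rB=4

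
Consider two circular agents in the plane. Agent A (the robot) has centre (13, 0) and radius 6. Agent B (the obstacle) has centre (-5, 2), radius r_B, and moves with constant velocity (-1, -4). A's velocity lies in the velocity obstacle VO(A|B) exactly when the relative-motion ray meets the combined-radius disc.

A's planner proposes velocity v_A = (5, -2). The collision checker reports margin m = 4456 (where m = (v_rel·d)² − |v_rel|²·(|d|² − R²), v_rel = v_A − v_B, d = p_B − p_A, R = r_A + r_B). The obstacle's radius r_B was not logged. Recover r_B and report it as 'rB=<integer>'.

m = 4456
d = (-18, 2);  v_rel = (6, 2),  |v_rel|² = 40
v_rel×d = (6)·(2) − (2)·(-18) = 48
since m = R²·40 − 48²:  R² = (2304 + 4456) / 40 = 169
R = √169 = 13  ⇒  r_B = 13 − 6 = 7

rB=7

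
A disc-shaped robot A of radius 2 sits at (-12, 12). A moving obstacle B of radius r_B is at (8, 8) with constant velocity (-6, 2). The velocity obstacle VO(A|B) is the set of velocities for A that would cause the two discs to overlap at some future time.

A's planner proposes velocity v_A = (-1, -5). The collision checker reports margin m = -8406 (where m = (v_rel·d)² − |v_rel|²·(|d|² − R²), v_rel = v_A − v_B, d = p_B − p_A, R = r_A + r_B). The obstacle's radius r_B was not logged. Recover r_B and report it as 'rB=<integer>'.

m = -8406
d = (20, -4);  v_rel = (5, -7),  |v_rel|² = 74
v_rel×d = (5)·(-4) − (-7)·(20) = 120
since m = R²·74 − 120²:  R² = (14400 + -8406) / 74 = 81
R = √81 = 9  ⇒  r_B = 9 − 2 = 7

rB=7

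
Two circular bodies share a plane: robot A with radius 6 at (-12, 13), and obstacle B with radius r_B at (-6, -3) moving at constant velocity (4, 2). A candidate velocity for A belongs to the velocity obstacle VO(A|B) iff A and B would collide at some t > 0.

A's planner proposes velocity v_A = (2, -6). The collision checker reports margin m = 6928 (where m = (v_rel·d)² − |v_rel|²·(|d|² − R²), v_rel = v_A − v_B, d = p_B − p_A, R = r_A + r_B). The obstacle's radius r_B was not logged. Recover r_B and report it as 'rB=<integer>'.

m = 6928
d = (6, -16);  v_rel = (-2, -8),  |v_rel|² = 68
v_rel×d = (-2)·(-16) − (-8)·(6) = 80
since m = R²·68 − 80²:  R² = (6400 + 6928) / 68 = 196
R = √196 = 14  ⇒  r_B = 14 − 6 = 8

rB=8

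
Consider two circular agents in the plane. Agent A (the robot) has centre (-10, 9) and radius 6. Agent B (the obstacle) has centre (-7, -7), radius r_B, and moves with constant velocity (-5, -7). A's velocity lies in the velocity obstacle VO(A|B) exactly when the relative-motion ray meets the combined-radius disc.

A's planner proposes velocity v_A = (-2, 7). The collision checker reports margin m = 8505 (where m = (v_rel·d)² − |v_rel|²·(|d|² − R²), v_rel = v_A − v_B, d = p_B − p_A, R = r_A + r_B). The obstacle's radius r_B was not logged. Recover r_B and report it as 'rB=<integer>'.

m = 8505
d = (3, -16);  v_rel = (3, 14),  |v_rel|² = 205
v_rel×d = (3)·(-16) − (14)·(3) = -90
since m = R²·205 − (-90)²:  R² = (8100 + 8505) / 205 = 81
R = √81 = 9  ⇒  r_B = 9 − 6 = 3

rB=3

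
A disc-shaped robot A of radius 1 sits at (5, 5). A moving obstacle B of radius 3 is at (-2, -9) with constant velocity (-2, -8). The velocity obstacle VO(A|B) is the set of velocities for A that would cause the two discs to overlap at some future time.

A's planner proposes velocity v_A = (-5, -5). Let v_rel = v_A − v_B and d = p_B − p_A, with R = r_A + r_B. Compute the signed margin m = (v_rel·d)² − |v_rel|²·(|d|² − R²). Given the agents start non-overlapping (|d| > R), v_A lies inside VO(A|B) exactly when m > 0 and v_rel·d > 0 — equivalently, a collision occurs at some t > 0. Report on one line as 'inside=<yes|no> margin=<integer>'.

d = (-7, -14),  |d|² = 245;  R = 1+3 = 4,  c = 245−4² = 229
v_rel = (-3, 3),  |v_rel|² = 18;  v_rel·d = (-3)·(-7) + (3)·(-14) = -21
18·t² + 42·t + 229 = 0  ⇒  m = (-21)² − 18·229 = -3681
m = -3681 < 0,  v_rel·d = -21 < 0  ⇒  outside

inside=no margin=-3681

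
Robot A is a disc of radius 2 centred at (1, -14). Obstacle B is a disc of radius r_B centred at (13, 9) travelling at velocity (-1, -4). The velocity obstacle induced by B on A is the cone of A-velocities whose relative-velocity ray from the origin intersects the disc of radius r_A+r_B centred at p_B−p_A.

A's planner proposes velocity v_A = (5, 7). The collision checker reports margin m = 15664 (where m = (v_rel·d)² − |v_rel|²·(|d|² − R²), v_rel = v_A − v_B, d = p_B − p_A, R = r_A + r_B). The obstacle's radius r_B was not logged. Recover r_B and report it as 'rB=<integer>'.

m = 15664
d = (12, 23);  v_rel = (6, 11),  |v_rel|² = 157
v_rel×d = (6)·(23) − (11)·(12) = 6
since m = R²·157 − 6²:  R² = (36 + 15664) / 157 = 100
R = √100 = 10  ⇒  r_B = 10 − 2 = 8

rB=8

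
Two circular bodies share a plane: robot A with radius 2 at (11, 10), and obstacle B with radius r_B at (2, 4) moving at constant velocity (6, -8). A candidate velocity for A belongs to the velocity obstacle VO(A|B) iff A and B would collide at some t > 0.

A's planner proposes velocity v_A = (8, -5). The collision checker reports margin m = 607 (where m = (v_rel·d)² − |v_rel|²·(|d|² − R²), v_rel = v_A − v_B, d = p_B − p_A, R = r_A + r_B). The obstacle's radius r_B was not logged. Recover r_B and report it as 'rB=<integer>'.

m = 607
d = (-9, -6);  v_rel = (2, 3),  |v_rel|² = 13
v_rel×d = (2)·(-6) − (3)·(-9) = 15
since m = R²·13 − 15²:  R² = (225 + 607) / 13 = 64
R = √64 = 8  ⇒  r_B = 8 − 2 = 6

rB=6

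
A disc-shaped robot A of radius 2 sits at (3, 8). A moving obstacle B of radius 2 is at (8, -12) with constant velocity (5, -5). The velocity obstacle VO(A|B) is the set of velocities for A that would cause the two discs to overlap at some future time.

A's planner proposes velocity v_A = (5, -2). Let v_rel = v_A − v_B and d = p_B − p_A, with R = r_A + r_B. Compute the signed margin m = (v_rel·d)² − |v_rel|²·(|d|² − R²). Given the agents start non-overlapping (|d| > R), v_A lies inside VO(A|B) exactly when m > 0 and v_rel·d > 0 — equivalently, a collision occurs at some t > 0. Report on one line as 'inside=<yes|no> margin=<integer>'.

d = (5, -20),  |d|² = 425;  R = 2+2 = 4,  c = 425−4² = 409
v_rel = (0, 3),  |v_rel|² = 9;  v_rel·d = (0)·(5) + (3)·(-20) = -60
9·t² + 120·t + 409 = 0  ⇒  m = (-60)² − 9·409 = -81
m = -81 < 0,  v_rel·d = -60 < 0  ⇒  outside

inside=no margin=-81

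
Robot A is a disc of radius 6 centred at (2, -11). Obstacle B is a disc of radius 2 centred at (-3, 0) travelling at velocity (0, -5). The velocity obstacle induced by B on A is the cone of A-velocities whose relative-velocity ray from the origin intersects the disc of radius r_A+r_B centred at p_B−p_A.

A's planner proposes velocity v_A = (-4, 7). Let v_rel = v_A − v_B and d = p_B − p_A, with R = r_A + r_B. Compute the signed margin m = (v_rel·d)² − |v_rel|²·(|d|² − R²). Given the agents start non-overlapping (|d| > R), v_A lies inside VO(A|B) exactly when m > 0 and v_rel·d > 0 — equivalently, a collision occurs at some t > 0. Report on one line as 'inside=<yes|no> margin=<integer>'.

d = (-5, 11),  |d|² = 146;  R = 6+2 = 8,  c = 146−8² = 82
v_rel = (-4, 12),  |v_rel|² = 160;  v_rel·d = (-4)·(-5) + (12)·(11) = 152
160·t² − 304·t + 82 = 0  ⇒  m = 152² − 160·82 = 9984
m = 9984 > 0,  v_rel·d = 152 > 0  ⇒  inside

inside=yes margin=9984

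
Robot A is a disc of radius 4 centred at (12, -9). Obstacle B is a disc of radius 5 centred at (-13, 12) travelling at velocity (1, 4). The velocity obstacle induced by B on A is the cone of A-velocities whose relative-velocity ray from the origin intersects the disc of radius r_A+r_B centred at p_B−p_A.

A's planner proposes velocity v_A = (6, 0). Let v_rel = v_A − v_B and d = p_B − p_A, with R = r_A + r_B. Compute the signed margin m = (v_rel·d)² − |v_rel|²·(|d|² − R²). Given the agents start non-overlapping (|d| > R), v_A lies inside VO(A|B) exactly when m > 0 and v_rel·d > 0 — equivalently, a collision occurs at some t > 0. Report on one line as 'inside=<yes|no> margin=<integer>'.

d = (-25, 21),  |d|² = 1066;  R = 4+5 = 9,  c = 1066−9² = 985
v_rel = (5, -4),  |v_rel|² = 41;  v_rel·d = (5)·(-25) + (-4)·(21) = -209
41·t² + 418·t + 985 = 0  ⇒  m = (-209)² − 41·985 = 3296
m = 3296 > 0,  v_rel·d = -209 < 0  ⇒  outside

inside=no margin=3296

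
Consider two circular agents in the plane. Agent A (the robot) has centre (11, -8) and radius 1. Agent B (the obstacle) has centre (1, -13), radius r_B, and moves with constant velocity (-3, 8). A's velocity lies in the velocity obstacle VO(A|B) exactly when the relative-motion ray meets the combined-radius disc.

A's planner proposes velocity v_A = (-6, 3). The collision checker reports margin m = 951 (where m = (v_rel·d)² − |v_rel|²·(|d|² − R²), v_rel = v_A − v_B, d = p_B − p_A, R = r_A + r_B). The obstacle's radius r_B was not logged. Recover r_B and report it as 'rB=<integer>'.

m = 951
d = (-10, -5);  v_rel = (-3, -5),  |v_rel|² = 34
v_rel×d = (-3)·(-5) − (-5)·(-10) = -35
since m = R²·34 − (-35)²:  R² = (1225 + 951) / 34 = 64
R = √64 = 8  ⇒  r_B = 8 − 1 = 7

rB=7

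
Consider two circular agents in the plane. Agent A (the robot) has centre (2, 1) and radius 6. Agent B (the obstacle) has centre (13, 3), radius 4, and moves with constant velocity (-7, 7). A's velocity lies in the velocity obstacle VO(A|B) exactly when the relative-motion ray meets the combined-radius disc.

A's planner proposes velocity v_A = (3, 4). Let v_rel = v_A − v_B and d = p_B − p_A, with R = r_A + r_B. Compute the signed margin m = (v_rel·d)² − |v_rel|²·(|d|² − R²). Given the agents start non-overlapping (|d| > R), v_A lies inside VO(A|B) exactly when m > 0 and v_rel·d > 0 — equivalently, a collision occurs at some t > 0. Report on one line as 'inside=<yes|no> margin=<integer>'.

d = (11, 2),  |d|² = 125;  R = 6+4 = 10,  c = 125−10² = 25
v_rel = (10, -3),  |v_rel|² = 109;  v_rel·d = (10)·(11) + (-3)·(2) = 104
109·t² − 208·t + 25 = 0  ⇒  m = 104² − 109·25 = 8091
m = 8091 > 0,  v_rel·d = 104 > 0  ⇒  inside

inside=yes margin=8091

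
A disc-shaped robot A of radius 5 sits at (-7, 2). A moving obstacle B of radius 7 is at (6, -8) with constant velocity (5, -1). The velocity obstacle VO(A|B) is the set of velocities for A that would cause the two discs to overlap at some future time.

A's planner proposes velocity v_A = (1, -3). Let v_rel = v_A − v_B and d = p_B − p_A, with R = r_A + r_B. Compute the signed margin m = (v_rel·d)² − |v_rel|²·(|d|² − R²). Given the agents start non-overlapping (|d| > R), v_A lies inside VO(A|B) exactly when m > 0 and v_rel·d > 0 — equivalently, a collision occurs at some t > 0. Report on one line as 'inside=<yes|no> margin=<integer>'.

d = (13, -10),  |d|² = 269;  R = 5+7 = 12,  c = 269−12² = 125
v_rel = (-4, -2),  |v_rel|² = 20;  v_rel·d = (-4)·(13) + (-2)·(-10) = -32
20·t² + 64·t + 125 = 0  ⇒  m = (-32)² − 20·125 = -1476
m = -1476 < 0,  v_rel·d = -32 < 0  ⇒  outside

inside=no margin=-1476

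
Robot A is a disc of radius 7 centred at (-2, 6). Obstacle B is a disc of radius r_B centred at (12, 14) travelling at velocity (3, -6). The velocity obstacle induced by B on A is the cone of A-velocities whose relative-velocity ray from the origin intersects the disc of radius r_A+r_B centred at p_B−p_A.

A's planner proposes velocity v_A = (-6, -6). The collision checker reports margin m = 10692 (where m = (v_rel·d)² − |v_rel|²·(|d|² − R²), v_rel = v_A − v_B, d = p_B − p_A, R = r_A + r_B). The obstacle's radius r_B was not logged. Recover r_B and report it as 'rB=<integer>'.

m = 10692
d = (14, 8);  v_rel = (-9, 0),  |v_rel|² = 81
v_rel×d = (-9)·(8) − (0)·(14) = -72
since m = R²·81 − (-72)²:  R² = (5184 + 10692) / 81 = 196
R = √196 = 14  ⇒  r_B = 14 − 7 = 7

rB=7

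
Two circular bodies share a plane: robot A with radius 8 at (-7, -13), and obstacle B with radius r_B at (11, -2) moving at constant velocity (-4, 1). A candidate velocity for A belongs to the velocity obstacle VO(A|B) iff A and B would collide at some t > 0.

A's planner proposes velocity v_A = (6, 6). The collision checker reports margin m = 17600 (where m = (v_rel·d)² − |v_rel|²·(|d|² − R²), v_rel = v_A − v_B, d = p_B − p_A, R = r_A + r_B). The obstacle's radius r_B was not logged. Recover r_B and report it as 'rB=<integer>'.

m = 17600
d = (18, 11);  v_rel = (10, 5),  |v_rel|² = 125
v_rel×d = (10)·(11) − (5)·(18) = 20
since m = R²·125 − 20²:  R² = (400 + 17600) / 125 = 144
R = √144 = 12  ⇒  r_B = 12 − 8 = 4

rB=4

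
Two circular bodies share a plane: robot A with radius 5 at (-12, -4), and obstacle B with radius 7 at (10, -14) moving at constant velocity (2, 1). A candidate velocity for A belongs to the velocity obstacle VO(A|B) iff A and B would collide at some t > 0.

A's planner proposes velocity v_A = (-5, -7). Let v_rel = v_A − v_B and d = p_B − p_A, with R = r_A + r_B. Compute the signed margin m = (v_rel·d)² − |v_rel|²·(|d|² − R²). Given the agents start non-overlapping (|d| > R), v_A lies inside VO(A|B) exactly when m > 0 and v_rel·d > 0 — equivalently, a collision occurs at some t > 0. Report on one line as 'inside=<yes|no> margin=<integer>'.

d = (22, -10),  |d|² = 584;  R = 5+7 = 12,  c = 584−12² = 440
v_rel = (-7, -8),  |v_rel|² = 113;  v_rel·d = (-7)·(22) + (-8)·(-10) = -74
113·t² + 148·t + 440 = 0  ⇒  m = (-74)² − 113·440 = -44244
m = -44244 < 0,  v_rel·d = -74 < 0  ⇒  outside

inside=no margin=-44244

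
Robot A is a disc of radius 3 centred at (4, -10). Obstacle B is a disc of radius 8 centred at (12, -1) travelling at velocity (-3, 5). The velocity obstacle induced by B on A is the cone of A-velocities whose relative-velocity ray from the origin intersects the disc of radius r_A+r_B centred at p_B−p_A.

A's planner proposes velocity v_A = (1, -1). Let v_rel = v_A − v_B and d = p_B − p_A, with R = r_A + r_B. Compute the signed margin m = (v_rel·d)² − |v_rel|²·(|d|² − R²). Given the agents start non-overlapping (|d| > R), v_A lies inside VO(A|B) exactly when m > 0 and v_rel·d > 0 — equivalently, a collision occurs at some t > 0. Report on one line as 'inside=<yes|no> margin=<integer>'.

d = (8, 9),  |d|² = 145;  R = 3+8 = 11,  c = 145−11² = 24
v_rel = (4, -6),  |v_rel|² = 52;  v_rel·d = (4)·(8) + (-6)·(9) = -22
52·t² + 44·t + 24 = 0  ⇒  m = (-22)² − 52·24 = -764
m = -764 < 0,  v_rel·d = -22 < 0  ⇒  outside

inside=no margin=-764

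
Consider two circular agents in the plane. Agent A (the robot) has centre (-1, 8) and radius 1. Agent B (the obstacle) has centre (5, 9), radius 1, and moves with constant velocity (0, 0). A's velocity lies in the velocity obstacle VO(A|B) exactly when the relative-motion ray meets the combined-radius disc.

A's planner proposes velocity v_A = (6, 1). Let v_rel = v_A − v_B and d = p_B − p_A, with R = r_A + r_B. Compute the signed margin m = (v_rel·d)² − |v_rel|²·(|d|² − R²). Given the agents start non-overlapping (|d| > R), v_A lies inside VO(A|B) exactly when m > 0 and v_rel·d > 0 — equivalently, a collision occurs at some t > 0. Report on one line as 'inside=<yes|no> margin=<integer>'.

d = (6, 1),  |d|² = 37;  R = 1+1 = 2,  c = 37−2² = 33
v_rel = (6, 1),  |v_rel|² = 37;  v_rel·d = (6)·(6) + (1)·(1) = 37
37·t² − 74·t + 33 = 0  ⇒  m = 37² − 37·33 = 148
m = 148 > 0,  v_rel·d = 37 > 0  ⇒  inside

inside=yes margin=148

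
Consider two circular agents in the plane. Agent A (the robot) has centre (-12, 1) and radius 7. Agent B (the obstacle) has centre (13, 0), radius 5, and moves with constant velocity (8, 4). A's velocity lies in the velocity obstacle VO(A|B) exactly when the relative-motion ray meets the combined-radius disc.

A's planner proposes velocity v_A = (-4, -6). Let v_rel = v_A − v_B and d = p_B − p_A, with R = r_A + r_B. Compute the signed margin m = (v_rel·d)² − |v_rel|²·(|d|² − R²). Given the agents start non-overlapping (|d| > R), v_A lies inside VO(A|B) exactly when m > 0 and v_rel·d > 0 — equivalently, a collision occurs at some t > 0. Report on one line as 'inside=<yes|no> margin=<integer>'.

d = (25, -1),  |d|² = 626;  R = 7+5 = 12,  c = 626−12² = 482
v_rel = (-12, -10),  |v_rel|² = 244;  v_rel·d = (-12)·(25) + (-10)·(-1) = -290
244·t² + 580·t + 482 = 0  ⇒  m = (-290)² − 244·482 = -33508
m = -33508 < 0,  v_rel·d = -290 < 0  ⇒  outside

inside=no margin=-33508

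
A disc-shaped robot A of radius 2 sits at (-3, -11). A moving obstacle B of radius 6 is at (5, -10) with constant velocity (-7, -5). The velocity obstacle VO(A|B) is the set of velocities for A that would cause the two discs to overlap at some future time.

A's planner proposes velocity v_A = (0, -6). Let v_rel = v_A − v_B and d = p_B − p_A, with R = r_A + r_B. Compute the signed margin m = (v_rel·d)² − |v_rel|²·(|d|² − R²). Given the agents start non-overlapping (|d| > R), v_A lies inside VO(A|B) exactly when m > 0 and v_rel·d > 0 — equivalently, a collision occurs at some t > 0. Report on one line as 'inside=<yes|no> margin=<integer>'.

d = (8, 1),  |d|² = 65;  R = 2+6 = 8,  c = 65−8² = 1
v_rel = (7, -1),  |v_rel|² = 50;  v_rel·d = (7)·(8) + (-1)·(1) = 55
50·t² − 110·t + 1 = 0  ⇒  m = 55² − 50·1 = 2975
m = 2975 > 0,  v_rel·d = 55 > 0  ⇒  inside

inside=yes margin=2975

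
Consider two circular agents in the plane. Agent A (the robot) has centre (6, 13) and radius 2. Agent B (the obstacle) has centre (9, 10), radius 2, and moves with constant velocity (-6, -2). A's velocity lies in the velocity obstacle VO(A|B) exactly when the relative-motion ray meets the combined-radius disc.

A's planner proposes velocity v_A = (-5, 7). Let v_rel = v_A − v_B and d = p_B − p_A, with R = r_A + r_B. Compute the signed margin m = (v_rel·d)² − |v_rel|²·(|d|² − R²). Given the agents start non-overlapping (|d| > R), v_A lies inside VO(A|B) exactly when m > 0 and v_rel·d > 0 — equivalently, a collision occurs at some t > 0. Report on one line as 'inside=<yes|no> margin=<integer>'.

d = (3, -3),  |d|² = 18;  R = 2+2 = 4,  c = 18−4² = 2
v_rel = (1, 9),  |v_rel|² = 82;  v_rel·d = (1)·(3) + (9)·(-3) = -24
82·t² + 48·t + 2 = 0  ⇒  m = (-24)² − 82·2 = 412
m = 412 > 0,  v_rel·d = -24 < 0  ⇒  outside

inside=no margin=412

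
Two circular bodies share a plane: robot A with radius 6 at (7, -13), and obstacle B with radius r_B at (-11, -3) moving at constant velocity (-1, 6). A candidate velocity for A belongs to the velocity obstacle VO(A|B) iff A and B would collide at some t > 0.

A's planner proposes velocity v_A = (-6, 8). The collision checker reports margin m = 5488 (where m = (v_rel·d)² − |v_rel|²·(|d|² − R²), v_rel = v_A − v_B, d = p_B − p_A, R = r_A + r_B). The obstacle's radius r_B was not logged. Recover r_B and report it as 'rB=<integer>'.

m = 5488
d = (-18, 10);  v_rel = (-5, 2),  |v_rel|² = 29
v_rel×d = (-5)·(10) − (2)·(-18) = -14
since m = R²·29 − (-14)²:  R² = (196 + 5488) / 29 = 196
R = √196 = 14  ⇒  r_B = 14 − 6 = 8

rB=8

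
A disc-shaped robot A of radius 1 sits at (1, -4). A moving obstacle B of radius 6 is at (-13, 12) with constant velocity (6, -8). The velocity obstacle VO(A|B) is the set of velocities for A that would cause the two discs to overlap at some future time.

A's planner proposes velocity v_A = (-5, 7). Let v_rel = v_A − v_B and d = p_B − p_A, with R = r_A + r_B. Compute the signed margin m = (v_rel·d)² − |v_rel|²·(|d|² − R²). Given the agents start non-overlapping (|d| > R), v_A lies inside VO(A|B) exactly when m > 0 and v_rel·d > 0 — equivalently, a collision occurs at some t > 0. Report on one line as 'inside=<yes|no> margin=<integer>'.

d = (-14, 16),  |d|² = 452;  R = 1+6 = 7,  c = 452−7² = 403
v_rel = (-11, 15),  |v_rel|² = 346;  v_rel·d = (-11)·(-14) + (15)·(16) = 394
346·t² − 788·t + 403 = 0  ⇒  m = 394² − 346·403 = 15798
m = 15798 > 0,  v_rel·d = 394 > 0  ⇒  inside

inside=yes margin=15798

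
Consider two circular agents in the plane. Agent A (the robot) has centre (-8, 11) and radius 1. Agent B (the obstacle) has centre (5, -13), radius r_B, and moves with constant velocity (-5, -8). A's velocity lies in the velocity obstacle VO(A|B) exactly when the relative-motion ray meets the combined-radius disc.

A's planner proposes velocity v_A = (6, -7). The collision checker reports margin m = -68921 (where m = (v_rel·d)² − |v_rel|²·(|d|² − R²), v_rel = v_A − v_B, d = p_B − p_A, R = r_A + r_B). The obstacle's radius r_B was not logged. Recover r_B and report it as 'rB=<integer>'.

m = -68921
d = (13, -24);  v_rel = (11, 1),  |v_rel|² = 122
v_rel×d = (11)·(-24) − (1)·(13) = -277
since m = R²·122 − (-277)²:  R² = (76729 + -68921) / 122 = 64
R = √64 = 8  ⇒  r_B = 8 − 1 = 7

rB=7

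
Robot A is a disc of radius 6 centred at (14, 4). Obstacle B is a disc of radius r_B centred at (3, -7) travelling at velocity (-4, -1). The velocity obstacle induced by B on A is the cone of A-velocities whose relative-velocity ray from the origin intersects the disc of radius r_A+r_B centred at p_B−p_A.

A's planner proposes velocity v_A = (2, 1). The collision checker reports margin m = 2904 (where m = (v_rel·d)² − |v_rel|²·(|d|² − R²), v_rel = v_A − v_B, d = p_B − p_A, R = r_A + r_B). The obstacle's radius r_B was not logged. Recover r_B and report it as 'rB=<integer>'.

m = 2904
d = (-11, -11);  v_rel = (6, 2),  |v_rel|² = 40
v_rel×d = (6)·(-11) − (2)·(-11) = -44
since m = R²·40 − (-44)²:  R² = (1936 + 2904) / 40 = 121
R = √121 = 11  ⇒  r_B = 11 − 6 = 5

rB=5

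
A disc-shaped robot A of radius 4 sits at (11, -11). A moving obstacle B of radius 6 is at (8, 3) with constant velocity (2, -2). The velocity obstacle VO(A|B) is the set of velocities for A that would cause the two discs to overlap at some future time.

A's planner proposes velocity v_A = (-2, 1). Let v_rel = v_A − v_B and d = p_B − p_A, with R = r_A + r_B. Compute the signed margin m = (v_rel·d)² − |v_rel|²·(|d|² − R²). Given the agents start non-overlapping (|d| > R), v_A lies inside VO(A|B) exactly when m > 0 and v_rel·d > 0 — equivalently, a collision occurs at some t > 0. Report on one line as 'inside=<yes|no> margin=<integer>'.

d = (-3, 14),  |d|² = 205;  R = 4+6 = 10,  c = 205−10² = 105
v_rel = (-4, 3),  |v_rel|² = 25;  v_rel·d = (-4)·(-3) + (3)·(14) = 54
25·t² − 108·t + 105 = 0  ⇒  m = 54² − 25·105 = 291
m = 291 > 0,  v_rel·d = 54 > 0  ⇒  inside

inside=yes margin=291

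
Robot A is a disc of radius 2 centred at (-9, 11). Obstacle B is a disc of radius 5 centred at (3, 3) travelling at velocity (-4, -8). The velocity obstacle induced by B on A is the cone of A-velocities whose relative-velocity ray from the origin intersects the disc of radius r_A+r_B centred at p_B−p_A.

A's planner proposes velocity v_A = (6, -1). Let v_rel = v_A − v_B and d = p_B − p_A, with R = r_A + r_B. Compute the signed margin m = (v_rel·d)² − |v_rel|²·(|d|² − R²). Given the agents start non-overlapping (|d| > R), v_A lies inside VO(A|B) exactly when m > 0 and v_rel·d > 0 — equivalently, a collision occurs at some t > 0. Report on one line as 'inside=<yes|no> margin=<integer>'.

d = (12, -8),  |d|² = 208;  R = 2+5 = 7,  c = 208−7² = 159
v_rel = (10, 7),  |v_rel|² = 149;  v_rel·d = (10)·(12) + (7)·(-8) = 64
149·t² − 128·t + 159 = 0  ⇒  m = 64² − 149·159 = -19595
m = -19595 < 0,  v_rel·d = 64 > 0  ⇒  outside

inside=no margin=-19595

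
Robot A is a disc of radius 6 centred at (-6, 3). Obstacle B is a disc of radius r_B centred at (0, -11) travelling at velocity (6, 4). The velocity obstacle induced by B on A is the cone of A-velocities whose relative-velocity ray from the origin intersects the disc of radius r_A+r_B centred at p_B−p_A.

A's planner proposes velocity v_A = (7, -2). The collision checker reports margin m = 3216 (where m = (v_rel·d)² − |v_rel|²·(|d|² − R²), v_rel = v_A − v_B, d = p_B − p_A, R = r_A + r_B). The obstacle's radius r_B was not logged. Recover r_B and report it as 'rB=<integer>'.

m = 3216
d = (6, -14);  v_rel = (1, -6),  |v_rel|² = 37
v_rel×d = (1)·(-14) − (-6)·(6) = 22
since m = R²·37 − 22²:  R² = (484 + 3216) / 37 = 100
R = √100 = 10  ⇒  r_B = 10 − 6 = 4

rB=4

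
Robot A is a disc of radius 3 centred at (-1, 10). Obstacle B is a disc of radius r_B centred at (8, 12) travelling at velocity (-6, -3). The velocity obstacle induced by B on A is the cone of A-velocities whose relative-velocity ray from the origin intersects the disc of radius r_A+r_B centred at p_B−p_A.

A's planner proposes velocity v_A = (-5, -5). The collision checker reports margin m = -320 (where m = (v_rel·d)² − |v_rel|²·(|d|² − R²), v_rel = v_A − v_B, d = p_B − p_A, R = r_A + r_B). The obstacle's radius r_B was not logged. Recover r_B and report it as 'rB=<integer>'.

m = -320
d = (9, 2);  v_rel = (1, -2),  |v_rel|² = 5
v_rel×d = (1)·(2) − (-2)·(9) = 20
since m = R²·5 − 20²:  R² = (400 + -320) / 5 = 16
R = √16 = 4  ⇒  r_B = 4 − 3 = 1

rB=1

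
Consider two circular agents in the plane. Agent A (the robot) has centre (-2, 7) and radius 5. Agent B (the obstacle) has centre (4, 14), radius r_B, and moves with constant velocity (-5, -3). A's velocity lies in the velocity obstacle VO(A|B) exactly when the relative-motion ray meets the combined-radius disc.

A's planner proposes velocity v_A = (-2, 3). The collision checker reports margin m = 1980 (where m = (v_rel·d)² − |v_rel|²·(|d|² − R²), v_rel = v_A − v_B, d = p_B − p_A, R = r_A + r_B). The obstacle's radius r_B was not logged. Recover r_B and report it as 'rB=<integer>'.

m = 1980
d = (6, 7);  v_rel = (3, 6),  |v_rel|² = 45
v_rel×d = (3)·(7) − (6)·(6) = -15
since m = R²·45 − (-15)²:  R² = (225 + 1980) / 45 = 49
R = √49 = 7  ⇒  r_B = 7 − 5 = 2

rB=2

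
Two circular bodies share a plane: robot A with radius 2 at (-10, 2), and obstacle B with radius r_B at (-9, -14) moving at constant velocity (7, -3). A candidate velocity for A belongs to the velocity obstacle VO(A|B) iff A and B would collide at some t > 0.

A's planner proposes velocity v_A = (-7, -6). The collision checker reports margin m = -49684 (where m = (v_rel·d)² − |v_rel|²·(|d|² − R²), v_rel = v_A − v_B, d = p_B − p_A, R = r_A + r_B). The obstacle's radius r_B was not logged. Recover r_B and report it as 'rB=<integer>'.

m = -49684
d = (1, -16);  v_rel = (-14, -3),  |v_rel|² = 205
v_rel×d = (-14)·(-16) − (-3)·(1) = 227
since m = R²·205 − 227²:  R² = (51529 + -49684) / 205 = 9
R = √9 = 3  ⇒  r_B = 3 − 2 = 1

rB=1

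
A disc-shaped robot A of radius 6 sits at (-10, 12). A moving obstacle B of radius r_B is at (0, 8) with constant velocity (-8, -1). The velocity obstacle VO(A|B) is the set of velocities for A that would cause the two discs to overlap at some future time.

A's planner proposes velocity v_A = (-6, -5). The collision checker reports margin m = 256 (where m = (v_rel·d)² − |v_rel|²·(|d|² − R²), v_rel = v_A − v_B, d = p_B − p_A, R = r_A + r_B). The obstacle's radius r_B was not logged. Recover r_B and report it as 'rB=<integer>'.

m = 256
d = (10, -4);  v_rel = (2, -4),  |v_rel|² = 20
v_rel×d = (2)·(-4) − (-4)·(10) = 32
since m = R²·20 − 32²:  R² = (1024 + 256) / 20 = 64
R = √64 = 8  ⇒  r_B = 8 − 6 = 2

rB=2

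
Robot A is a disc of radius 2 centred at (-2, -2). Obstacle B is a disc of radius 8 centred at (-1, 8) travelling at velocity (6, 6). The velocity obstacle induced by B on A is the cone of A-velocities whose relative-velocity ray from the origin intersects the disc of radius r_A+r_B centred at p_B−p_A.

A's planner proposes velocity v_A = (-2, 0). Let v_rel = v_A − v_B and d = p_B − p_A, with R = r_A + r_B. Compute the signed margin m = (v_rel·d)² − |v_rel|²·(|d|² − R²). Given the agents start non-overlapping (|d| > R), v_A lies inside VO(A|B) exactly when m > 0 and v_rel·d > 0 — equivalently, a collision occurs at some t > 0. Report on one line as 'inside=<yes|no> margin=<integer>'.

d = (1, 10),  |d|² = 101;  R = 2+8 = 10,  c = 101−10² = 1
v_rel = (-8, -6),  |v_rel|² = 100;  v_rel·d = (-8)·(1) + (-6)·(10) = -68
100·t² + 136·t + 1 = 0  ⇒  m = (-68)² − 100·1 = 4524
m = 4524 > 0,  v_rel·d = -68 < 0  ⇒  outside

inside=no margin=4524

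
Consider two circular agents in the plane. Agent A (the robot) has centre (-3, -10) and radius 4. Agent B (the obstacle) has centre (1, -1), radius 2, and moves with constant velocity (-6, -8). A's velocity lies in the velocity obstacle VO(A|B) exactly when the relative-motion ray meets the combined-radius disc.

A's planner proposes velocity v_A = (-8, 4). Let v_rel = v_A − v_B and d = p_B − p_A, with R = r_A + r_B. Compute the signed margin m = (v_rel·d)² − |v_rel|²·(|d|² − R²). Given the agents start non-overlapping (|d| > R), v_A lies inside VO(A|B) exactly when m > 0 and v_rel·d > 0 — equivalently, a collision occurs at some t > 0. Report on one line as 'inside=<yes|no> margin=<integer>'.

d = (4, 9),  |d|² = 97;  R = 4+2 = 6,  c = 97−6² = 61
v_rel = (-2, 12),  |v_rel|² = 148;  v_rel·d = (-2)·(4) + (12)·(9) = 100
148·t² − 200·t + 61 = 0  ⇒  m = 100² − 148·61 = 972
m = 972 > 0,  v_rel·d = 100 > 0  ⇒  inside

inside=yes margin=972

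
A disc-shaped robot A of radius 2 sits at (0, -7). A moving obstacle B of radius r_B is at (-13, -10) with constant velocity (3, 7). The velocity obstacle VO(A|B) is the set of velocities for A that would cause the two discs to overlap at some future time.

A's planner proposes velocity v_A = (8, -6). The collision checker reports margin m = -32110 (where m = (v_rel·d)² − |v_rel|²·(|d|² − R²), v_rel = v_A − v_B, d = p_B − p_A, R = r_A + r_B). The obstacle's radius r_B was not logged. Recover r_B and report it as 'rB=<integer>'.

m = -32110
d = (-13, -3);  v_rel = (5, -13),  |v_rel|² = 194
v_rel×d = (5)·(-3) − (-13)·(-13) = -184
since m = R²·194 − (-184)²:  R² = (33856 + -32110) / 194 = 9
R = √9 = 3  ⇒  r_B = 3 − 2 = 1

rB=1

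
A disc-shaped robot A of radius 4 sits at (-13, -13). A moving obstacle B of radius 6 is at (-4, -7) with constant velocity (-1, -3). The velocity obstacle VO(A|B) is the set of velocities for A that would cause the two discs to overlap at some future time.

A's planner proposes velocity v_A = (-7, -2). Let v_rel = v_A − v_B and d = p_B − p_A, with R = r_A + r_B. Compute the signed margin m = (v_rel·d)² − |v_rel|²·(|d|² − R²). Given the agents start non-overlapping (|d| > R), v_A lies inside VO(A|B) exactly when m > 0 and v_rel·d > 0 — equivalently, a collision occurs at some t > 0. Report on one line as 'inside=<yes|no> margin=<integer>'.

d = (9, 6),  |d|² = 117;  R = 4+6 = 10,  c = 117−10² = 17
v_rel = (-6, 1),  |v_rel|² = 37;  v_rel·d = (-6)·(9) + (1)·(6) = -48
37·t² + 96·t + 17 = 0  ⇒  m = (-48)² − 37·17 = 1675
m = 1675 > 0,  v_rel·d = -48 < 0  ⇒  outside

inside=no margin=1675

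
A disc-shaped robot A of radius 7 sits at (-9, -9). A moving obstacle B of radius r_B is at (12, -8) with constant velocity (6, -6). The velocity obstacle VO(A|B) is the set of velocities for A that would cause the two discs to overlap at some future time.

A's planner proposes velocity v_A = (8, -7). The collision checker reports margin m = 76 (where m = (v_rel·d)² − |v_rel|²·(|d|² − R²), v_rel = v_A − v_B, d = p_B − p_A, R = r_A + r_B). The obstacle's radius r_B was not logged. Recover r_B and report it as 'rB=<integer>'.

m = 76
d = (21, 1);  v_rel = (2, -1),  |v_rel|² = 5
v_rel×d = (2)·(1) − (-1)·(21) = 23
since m = R²·5 − 23²:  R² = (529 + 76) / 5 = 121
R = √121 = 11  ⇒  r_B = 11 − 7 = 4

rB=4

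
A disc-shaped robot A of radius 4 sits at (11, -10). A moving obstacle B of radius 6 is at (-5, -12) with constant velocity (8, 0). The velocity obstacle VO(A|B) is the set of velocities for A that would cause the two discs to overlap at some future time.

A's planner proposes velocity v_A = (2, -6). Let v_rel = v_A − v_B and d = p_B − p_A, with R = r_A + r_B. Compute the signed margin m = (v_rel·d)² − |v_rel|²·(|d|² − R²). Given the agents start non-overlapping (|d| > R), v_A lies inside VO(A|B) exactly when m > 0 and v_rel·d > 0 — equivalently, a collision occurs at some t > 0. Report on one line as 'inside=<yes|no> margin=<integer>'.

d = (-16, -2),  |d|² = 260;  R = 4+6 = 10,  c = 260−10² = 160
v_rel = (-6, -6),  |v_rel|² = 72;  v_rel·d = (-6)·(-16) + (-6)·(-2) = 108
72·t² − 216·t + 160 = 0  ⇒  m = 108² − 72·160 = 144
m = 144 > 0,  v_rel·d = 108 > 0  ⇒  inside

inside=yes margin=144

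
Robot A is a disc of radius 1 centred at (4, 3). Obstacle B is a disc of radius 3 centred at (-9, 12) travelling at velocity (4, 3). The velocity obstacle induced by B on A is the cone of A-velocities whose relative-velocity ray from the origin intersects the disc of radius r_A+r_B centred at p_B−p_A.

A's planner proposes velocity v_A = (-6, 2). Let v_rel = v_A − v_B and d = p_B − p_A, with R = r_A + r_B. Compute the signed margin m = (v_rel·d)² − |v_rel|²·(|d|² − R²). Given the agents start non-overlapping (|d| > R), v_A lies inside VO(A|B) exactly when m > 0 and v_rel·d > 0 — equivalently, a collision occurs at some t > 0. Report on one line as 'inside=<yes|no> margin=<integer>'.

d = (-13, 9),  |d|² = 250;  R = 1+3 = 4,  c = 250−4² = 234
v_rel = (-10, -1),  |v_rel|² = 101;  v_rel·d = (-10)·(-13) + (-1)·(9) = 121
101·t² − 242·t + 234 = 0  ⇒  m = 121² − 101·234 = -8993
m = -8993 < 0,  v_rel·d = 121 > 0  ⇒  outside

inside=no margin=-8993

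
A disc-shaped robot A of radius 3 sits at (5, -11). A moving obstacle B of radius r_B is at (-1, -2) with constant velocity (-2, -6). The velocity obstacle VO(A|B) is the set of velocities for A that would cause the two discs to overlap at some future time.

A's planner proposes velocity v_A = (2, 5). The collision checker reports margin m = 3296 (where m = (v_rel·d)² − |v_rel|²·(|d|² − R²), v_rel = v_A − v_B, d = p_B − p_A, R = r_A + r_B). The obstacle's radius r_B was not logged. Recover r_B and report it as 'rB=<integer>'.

m = 3296
d = (-6, 9);  v_rel = (4, 11),  |v_rel|² = 137
v_rel×d = (4)·(9) − (11)·(-6) = 102
since m = R²·137 − 102²:  R² = (10404 + 3296) / 137 = 100
R = √100 = 10  ⇒  r_B = 10 − 3 = 7

rB=7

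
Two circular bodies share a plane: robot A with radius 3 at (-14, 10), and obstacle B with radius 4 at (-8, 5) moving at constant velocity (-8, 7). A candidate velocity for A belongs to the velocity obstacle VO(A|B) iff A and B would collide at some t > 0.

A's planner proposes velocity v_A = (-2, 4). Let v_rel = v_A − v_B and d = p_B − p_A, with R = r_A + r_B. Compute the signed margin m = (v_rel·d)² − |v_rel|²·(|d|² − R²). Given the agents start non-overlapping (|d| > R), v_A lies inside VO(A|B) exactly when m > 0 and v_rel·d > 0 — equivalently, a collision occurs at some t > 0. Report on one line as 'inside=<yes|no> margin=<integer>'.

d = (6, -5),  |d|² = 61;  R = 3+4 = 7,  c = 61−7² = 12
v_rel = (6, -3),  |v_rel|² = 45;  v_rel·d = (6)·(6) + (-3)·(-5) = 51
45·t² − 102·t + 12 = 0  ⇒  m = 51² − 45·12 = 2061
m = 2061 > 0,  v_rel·d = 51 > 0  ⇒  inside

inside=yes margin=2061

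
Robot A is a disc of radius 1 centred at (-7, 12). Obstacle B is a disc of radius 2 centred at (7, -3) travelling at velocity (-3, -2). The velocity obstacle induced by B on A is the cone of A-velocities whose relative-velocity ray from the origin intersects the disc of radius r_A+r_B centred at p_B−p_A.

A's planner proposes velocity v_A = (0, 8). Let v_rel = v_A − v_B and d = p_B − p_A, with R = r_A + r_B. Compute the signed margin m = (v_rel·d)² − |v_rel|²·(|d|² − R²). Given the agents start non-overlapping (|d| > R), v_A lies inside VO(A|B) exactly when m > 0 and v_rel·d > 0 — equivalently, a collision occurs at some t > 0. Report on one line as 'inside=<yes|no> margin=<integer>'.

d = (14, -15),  |d|² = 421;  R = 1+2 = 3,  c = 421−3² = 412
v_rel = (3, 10),  |v_rel|² = 109;  v_rel·d = (3)·(14) + (10)·(-15) = -108
109·t² + 216·t + 412 = 0  ⇒  m = (-108)² − 109·412 = -33244
m = -33244 < 0,  v_rel·d = -108 < 0  ⇒  outside

inside=no margin=-33244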